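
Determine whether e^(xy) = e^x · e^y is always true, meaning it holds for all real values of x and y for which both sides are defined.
No, this is NOT an identity.

Claim: e^(xy) = e^x · e^y.
Test a specific point where both sides are defined: x = 1/2, y = 4.
LHS = e^(xy) ≈ 7.3891
RHS = e^x · e^y ≈ 90.0171
Since 7.3891 ≠ 90.0171, the equation fails at this point, so it cannot hold for all real values of x and y for which both sides are defined.
e^x · e^y = e^(x+y), not e^(xy).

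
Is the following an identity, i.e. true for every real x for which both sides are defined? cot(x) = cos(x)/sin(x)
Claim: cot(x) = cos(x)/sin(x).
Reasoning: cot(x) is defined as 1/tan(x) = 1/(sin(x)/cos(x)) = cos(x)/sin(x), wherever sin(x) ≠ 0.
So the two sides agree for every real x for which both sides are defined.

Conclusion: Yes, this is an identity.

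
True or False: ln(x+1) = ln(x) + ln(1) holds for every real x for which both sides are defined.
Claim: ln(x+1) = ln(x) + ln(1).
Test a specific point where both sides are defined: x = 2.
LHS = ln(x+1) ≈ 1.0986
RHS = ln(x) + ln(1) ≈ 0.6931
Since 1.0986 ≠ 0.6931, the equation fails at this point, so it cannot hold for every real x for which both sides are defined.
ln(1) = 0, so the right side is just ln(x), which differs from ln(x+1).

Conclusion: False.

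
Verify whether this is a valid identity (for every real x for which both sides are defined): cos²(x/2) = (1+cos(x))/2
Claim: cos²(x/2) = (1+cos(x))/2.
Reasoning: Use cos(2θ) = 2cos²θ - 1 with θ = x/2: cos(x) = 2cos²(x/2) - 1. Solving for cos²(x/2) gives (1 + cos(x))/2.
So the two sides agree for every real x for which both sides are defined.

Conclusion: Yes, this is an identity.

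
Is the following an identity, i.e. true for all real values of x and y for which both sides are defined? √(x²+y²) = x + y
No, this is NOT an identity.

Claim: √(x²+y²) = x + y.
Test a specific point where both sides are defined: x = -2, y = 5.
LHS = √(x²+y²) ≈ 5.3852
RHS = x + y ≈ 3.0000
Since 5.3852 ≠ 3.0000, the equation fails at this point, so it cannot hold for all real values of x and y for which both sides are defined.
(x+y)² = x² + 2xy + y², not x² + y², so the square root does not split this way.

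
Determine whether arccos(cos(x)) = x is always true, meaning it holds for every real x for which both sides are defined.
No, this is NOT an identity.

Claim: arccos(cos(x)) = x.
Test a specific point where both sides are defined: x = -π/4.
LHS = arccos(cos(x)) ≈ 0.7854
RHS = x ≈ -0.7854
Since 0.7854 ≠ -0.7854, the equation fails at this point, so it cannot hold for every real x for which both sides are defined.
arccos only returns values in [0, π], so arccos(cos(x)) = x holds only for x in that interval, not for all real x.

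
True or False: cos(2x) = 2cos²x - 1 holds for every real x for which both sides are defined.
True.

Claim: cos(2x) = 2cos²x - 1.
Reasoning: cos(2x) = cos²x - sin²x. Replace sin²x by 1 - cos²x: cos²x - (1 - cos²x) = 2cos²x - 1.
So the two sides agree for every real x for which both sides are defined.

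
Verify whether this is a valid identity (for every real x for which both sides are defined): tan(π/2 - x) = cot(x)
Yes, this is an identity.

Claim: tan(π/2 - x) = cot(x).
Reasoning: tan(π/2 - x) = sin(π/2 - x)/cos(π/2 - x) = cos(x)/sin(x) = cot(x), using the cofunction identities sin(π/2 - x) = cos(x) and cos(π/2 - x) = sin(x).
So the two sides agree for every real x for which both sides are defined.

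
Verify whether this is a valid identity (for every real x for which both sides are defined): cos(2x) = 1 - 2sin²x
Claim: cos(2x) = 1 - 2sin²x.
Reasoning: cos(2x) = cos²x - sin²x. Replace cos²x by 1 - sin²x: (1 - sin²x) - sin²x = 1 - 2sin²x.
So the two sides agree for every real x for which both sides are defined.

Conclusion: Yes, this is an identity.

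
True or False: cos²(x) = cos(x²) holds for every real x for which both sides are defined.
Claim: cos²(x) = cos(x²).
Test a specific point where both sides are defined: x = -π/2.
LHS = cos²(x) ≈ 0.0000
RHS = cos(x²) ≈ -0.7812
Since 0.0000 ≠ -0.7812, the equation fails at this point, so it cannot hold for every real x for which both sides are defined.
cos²(x) means (cos x)², squaring the output; cos(x²) squares the input. These are different functions.

Conclusion: False.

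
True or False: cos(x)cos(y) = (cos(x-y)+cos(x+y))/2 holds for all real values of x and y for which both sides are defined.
True.

Claim: cos(x)cos(y) = (cos(x-y)+cos(x+y))/2.
Reasoning: cos(x-y) = cos(x)cos(y) + sin(x)sin(y) and cos(x+y) = cos(x)cos(y) - sin(x)sin(y). Adding, cos(x-y) + cos(x+y) = 2cos(x)cos(y); divide by 2.
So the two sides agree for all real values of x and y for which both sides are defined.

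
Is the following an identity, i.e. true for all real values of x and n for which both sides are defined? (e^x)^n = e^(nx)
Claim: (e^x)^n = e^(nx).
Reasoning: e^x is a positive real number, and for a positive base B and real exponent n, B^n = e^(n·ln B). With B = e^x, ln B = x, so (e^x)^n = e^(n·x).
So the two sides agree for all real values of x and n for which both sides are defined.

Conclusion: Yes, this is an identity.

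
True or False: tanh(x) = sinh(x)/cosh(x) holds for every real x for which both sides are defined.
True.

Claim: tanh(x) = sinh(x)/cosh(x).
Reasoning: tanh(x) is defined as sinh(x)/cosh(x) = (e^x - e^-x)/(e^x + e^-x); cosh(x) ≥ 1 is never zero, so this holds for every real x.
So the two sides agree for every real x for which both sides are defined.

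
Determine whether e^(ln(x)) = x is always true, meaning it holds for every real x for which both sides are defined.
Yes, this is an identity.

Claim: e^(ln(x)) = x.
Reasoning: For x > 0, ln(x) is by definition the exponent p such that e^p = x. Raising e to that exponent therefore returns x: e^(ln x) = x.
So the two sides agree for every real x for which both sides are defined.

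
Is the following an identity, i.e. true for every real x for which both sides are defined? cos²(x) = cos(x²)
No, this is NOT an identity.

Claim: cos²(x) = cos(x²).
Test a specific point where both sides are defined: x = π/4.
LHS = cos²(x) ≈ 0.5000
RHS = cos(x²) ≈ 0.8157
Since 0.5000 ≠ 0.8157, the equation fails at this point, so it cannot hold for every real x for which both sides are defined.
cos²(x) means (cos x)², squaring the output; cos(x²) squares the input. These are different functions.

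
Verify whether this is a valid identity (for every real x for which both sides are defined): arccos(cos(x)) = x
Claim: arccos(cos(x)) = x.
Test a specific point where both sides are defined: x = -π/2.
LHS = arccos(cos(x)) ≈ 1.5708
RHS = x ≈ -1.5708
Since 1.5708 ≠ -1.5708, the equation fails at this point, so it cannot hold for every real x for which both sides are defined.
arccos only returns values in [0, π], so arccos(cos(x)) = x holds only for x in that interval, not for all real x.

Conclusion: No, this is NOT an identity.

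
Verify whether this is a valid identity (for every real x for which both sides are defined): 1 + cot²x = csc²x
Yes, this is an identity.

Claim: 1 + cot²x = csc²x.
Reasoning: Start from sin²x + cos²x = 1 and divide every term by sin²x (allowed wherever cot x and csc x are defined): 1 + cot²x = 1/sin²x = csc²x.
So the two sides agree for every real x for which both sides are defined.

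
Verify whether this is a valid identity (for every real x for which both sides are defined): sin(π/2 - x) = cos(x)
Claim: sin(π/2 - x) = cos(x).
Reasoning: Use sin(u - v) = sin(u)cos(v) - cos(u)sin(v) with u = π/2, v = x: sin(π/2)cos(x) - cos(π/2)sin(x) = 1·cos(x) - 0·sin(x) = cos(x).
So the two sides agree for every real x for which both sides are defined.

Conclusion: Yes, this is an identity.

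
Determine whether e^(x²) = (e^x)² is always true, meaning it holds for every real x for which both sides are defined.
Claim: e^(x²) = (e^x)².
Test a specific point where both sides are defined: x = 3.
LHS = e^(x²) ≈ 8103.0839
RHS = (e^x)² ≈ 403.4288
Since 8103.0839 ≠ 403.4288, the equation fails at this point, so it cannot hold for every real x for which both sides are defined.
(e^x)² = e^(2x), and 2x ≠ x² in general.

Conclusion: No, this is NOT an identity.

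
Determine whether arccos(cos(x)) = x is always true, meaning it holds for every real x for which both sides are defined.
No, this is NOT an identity.

Claim: arccos(cos(x)) = x.
Test a specific point where both sides are defined: x = -π/4.
LHS = arccos(cos(x)) ≈ 0.7854
RHS = x ≈ -0.7854
Since 0.7854 ≠ -0.7854, the equation fails at this point, so it cannot hold for every real x for which both sides are defined.
arccos only returns values in [0, π], so arccos(cos(x)) = x holds only for x in that interval, not for all real x.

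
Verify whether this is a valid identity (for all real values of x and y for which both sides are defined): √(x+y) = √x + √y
No, this is NOT an identity.

Claim: √(x+y) = √x + √y.
Test a specific point where both sides are defined: x = 1, y = 1.
LHS = √(x+y) ≈ 1.4142
RHS = √x + √y ≈ 2.0000
Since 1.4142 ≠ 2.0000, the equation fails at this point, so it cannot hold for all real values of x and y for which both sides are defined.
Squaring the right side gives x + 2√(xy) + y, not x + y.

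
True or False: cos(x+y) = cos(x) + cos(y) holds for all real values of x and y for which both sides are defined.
Claim: cos(x+y) = cos(x) + cos(y).
Test a specific point where both sides are defined: x = π/4, y = π/3.
LHS = cos(x+y) ≈ -0.2588
RHS = cos(x) + cos(y) ≈ 1.2071
Since -0.2588 ≠ 1.2071, the equation fails at this point, so it cannot hold for all real values of x and y for which both sides are defined.
The correct expansion is cos(x+y) = cos(x)cos(y) - sin(x)sin(y); cosine is not additive.

Conclusion: False.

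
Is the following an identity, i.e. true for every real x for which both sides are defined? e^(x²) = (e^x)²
No, this is NOT an identity.

Claim: e^(x²) = (e^x)².
Test a specific point where both sides are defined: x = 3.
LHS = e^(x²) ≈ 8103.0839
RHS = (e^x)² ≈ 403.4288
Since 8103.0839 ≠ 403.4288, the equation fails at this point, so it cannot hold for every real x for which both sides are defined.
(e^x)² = e^(2x), and 2x ≠ x² in general.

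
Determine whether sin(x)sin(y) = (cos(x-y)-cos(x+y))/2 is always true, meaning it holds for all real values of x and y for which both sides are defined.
Claim: sin(x)sin(y) = (cos(x-y)-cos(x+y))/2.
Reasoning: cos(x-y) = cos(x)cos(y) + sin(x)sin(y) and cos(x+y) = cos(x)cos(y) - sin(x)sin(y). Subtracting, cos(x-y) - cos(x+y) = 2sin(x)sin(y); divide by 2.
So the two sides agree for all real values of x and y for which both sides are defined.

Conclusion: Yes, this is an identity.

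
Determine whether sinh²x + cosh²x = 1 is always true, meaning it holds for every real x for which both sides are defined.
No, this is NOT an identity.

Claim: sinh²x + cosh²x = 1.
Test a specific point where both sides are defined: x = 1.
LHS = sinh²x + cosh²x ≈ 3.7622
RHS = 1 ≈ 1.0000
Since 3.7622 ≠ 1.0000, the equation fails at this point, so it cannot hold for every real x for which both sides are defined.
The correct hyperbolic identity is cosh²x - sinh²x = 1 (a difference); the sum sinh²x + cosh²x equals cosh(2x).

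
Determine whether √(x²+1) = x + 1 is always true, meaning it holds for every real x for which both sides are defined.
No, this is NOT an identity.

Claim: √(x²+1) = x + 1.
Test a specific point where both sides are defined: x = 1/2.
LHS = √(x²+1) ≈ 1.1180
RHS = x + 1 ≈ 1.5000
Since 1.1180 ≠ 1.5000, the equation fails at this point, so it cannot hold for every real x for which both sides are defined.
(x+1)² = x² + 2x + 1 ≠ x² + 1 unless x = 0.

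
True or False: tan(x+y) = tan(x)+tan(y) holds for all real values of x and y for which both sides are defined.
Claim: tan(x+y) = tan(x)+tan(y).
Test a specific point where both sides are defined: x = π/3, y = -π/6.
LHS = tan(x+y) ≈ 0.5774
RHS = tan(x)+tan(y) ≈ 1.1547
Since 0.5774 ≠ 1.1547, the equation fails at this point, so it cannot hold for all real values of x and y for which both sides are defined.
The correct formula is tan(x+y) = (tan(x) + tan(y))/(1 - tan(x)tan(y)).

Conclusion: False.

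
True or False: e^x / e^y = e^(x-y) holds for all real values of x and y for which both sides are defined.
True.

Claim: e^x / e^y = e^(x-y).
Reasoning: 1/e^y = e^(-y), so e^x / e^y = e^x · e^(-y) = e^(x + (-y)) = e^(x-y) by the product rule for exponents.
So the two sides agree for all real values of x and y for which both sides are defined.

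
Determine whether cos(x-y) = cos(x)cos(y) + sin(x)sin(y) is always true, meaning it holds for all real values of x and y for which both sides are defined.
Yes, this is an identity.

Claim: cos(x-y) = cos(x)cos(y) + sin(x)sin(y).
Reasoning: Replace y by -y in cos(x+y) = cos(x)cos(y) - sin(x)sin(y) and use cos(-y) = cos(y), sin(-y) = -sin(y): cos(x-y) = cos(x)cos(y) + sin(x)sin(y).
So the two sides agree for all real values of x and y for which both sides are defined.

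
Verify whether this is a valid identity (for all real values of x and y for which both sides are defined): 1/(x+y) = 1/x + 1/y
Claim: 1/(x+y) = 1/x + 1/y.
Test a specific point where both sides are defined: x = 3/2, y = 4.
LHS = 1/(x+y) ≈ 0.1818
RHS = 1/x + 1/y ≈ 0.9167
Since 0.1818 ≠ 0.9167, the equation fails at this point, so it cannot hold for all real values of x and y for which both sides are defined.
1/x + 1/y = (x+y)/(xy), which is not 1/(x+y).

Conclusion: No, this is NOT an identity.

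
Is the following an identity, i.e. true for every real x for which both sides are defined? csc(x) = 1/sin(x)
Yes, this is an identity.

Claim: csc(x) = 1/sin(x).
Reasoning: csc(x) is by definition the reciprocal of sin(x), wherever sin(x) ≠ 0.
So the two sides agree for every real x for which both sides are defined.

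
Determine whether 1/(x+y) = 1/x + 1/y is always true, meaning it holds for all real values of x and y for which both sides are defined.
Claim: 1/(x+y) = 1/x + 1/y.
Test a specific point where both sides are defined: x = 1, y = 1/2.
LHS = 1/(x+y) ≈ 0.6667
RHS = 1/x + 1/y ≈ 3.0000
Since 0.6667 ≠ 3.0000, the equation fails at this point, so it cannot hold for all real values of x and y for which both sides are defined.
1/x + 1/y = (x+y)/(xy), which is not 1/(x+y).

Conclusion: No, this is NOT an identity.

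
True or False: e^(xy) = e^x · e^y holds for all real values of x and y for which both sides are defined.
False.

Claim: e^(xy) = e^x · e^y.
Test a specific point where both sides are defined: x = -1, y = 4.
LHS = e^(xy) ≈ 0.0183
RHS = e^x · e^y ≈ 20.0855
Since 0.0183 ≠ 20.0855, the equation fails at this point, so it cannot hold for all real values of x and y for which both sides are defined.
e^x · e^y = e^(x+y), not e^(xy).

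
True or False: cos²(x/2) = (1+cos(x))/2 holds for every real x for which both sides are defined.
Claim: cos²(x/2) = (1+cos(x))/2.
Reasoning: Use cos(2θ) = 2cos²θ - 1 with θ = x/2: cos(x) = 2cos²(x/2) - 1. Solving for cos²(x/2) gives (1 + cos(x))/2.
So the two sides agree for every real x for which both sides are defined.

Conclusion: True.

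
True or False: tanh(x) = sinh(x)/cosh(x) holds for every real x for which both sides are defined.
Claim: tanh(x) = sinh(x)/cosh(x).
Reasoning: tanh(x) is defined as sinh(x)/cosh(x) = (e^x - e^-x)/(e^x + e^-x); cosh(x) ≥ 1 is never zero, so this holds for every real x.
So the two sides agree for every real x for which both sides are defined.

Conclusion: True.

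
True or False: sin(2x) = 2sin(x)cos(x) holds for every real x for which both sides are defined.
True.

Claim: sin(2x) = 2sin(x)cos(x).
Reasoning: Put y = x in the addition formula sin(x+y) = sin(x)cos(y) + cos(x)sin(y): sin(2x) = sin(x)cos(x) + cos(x)sin(x) = 2sin(x)cos(x).
So the two sides agree for every real x for which both sides are defined.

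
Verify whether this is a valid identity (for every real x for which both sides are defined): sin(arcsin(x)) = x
Claim: sin(arcsin(x)) = x.
Reasoning: For -1 ≤ x ≤ 1 (where arcsin is defined), arcsin(x) is by definition an angle whose sine equals x. Taking the sine of that angle returns x. (Note the other order, arcsin(sin x) = x, is NOT an identity.)
So the two sides agree for every real x for which both sides are defined.

Conclusion: Yes, this is an identity.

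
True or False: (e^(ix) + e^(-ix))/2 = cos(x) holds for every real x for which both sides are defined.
Claim: (e^(ix) + e^(-ix))/2 = cos(x).
Reasoning: By Euler's formula e^(ix) = cos(x) + i·sin(x) and e^(-ix) = cos(x) - i·sin(x). Adding cancels the sine terms: e^(ix) + e^(-ix) = 2cos(x); divide by 2.
So the two sides agree for every real x for which both sides are defined.

Conclusion: True.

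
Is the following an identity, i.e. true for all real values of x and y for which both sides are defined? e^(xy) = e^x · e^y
Claim: e^(xy) = e^x · e^y.
Test a specific point where both sides are defined: x = 1/2, y = 1/2.
LHS = e^(xy) ≈ 1.2840
RHS = e^x · e^y ≈ 2.7183
Since 1.2840 ≠ 2.7183, the equation fails at this point, so it cannot hold for all real values of x and y for which both sides are defined.
e^x · e^y = e^(x+y), not e^(xy).

Conclusion: No, this is NOT an identity.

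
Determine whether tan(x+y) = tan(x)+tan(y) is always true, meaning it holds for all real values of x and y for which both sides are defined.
No, this is NOT an identity.

Claim: tan(x+y) = tan(x)+tan(y).
Test a specific point where both sides are defined: x = -π/6, y = 3π/4.
LHS = tan(x+y) ≈ -3.7321
RHS = tan(x)+tan(y) ≈ -1.5774
Since -3.7321 ≠ -1.5774, the equation fails at this point, so it cannot hold for all real values of x and y for which both sides are defined.
The correct formula is tan(x+y) = (tan(x) + tan(y))/(1 - tan(x)tan(y)).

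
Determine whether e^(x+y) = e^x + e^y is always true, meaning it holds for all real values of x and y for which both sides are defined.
No, this is NOT an identity.

Claim: e^(x+y) = e^x + e^y.
Test a specific point where both sides are defined: x = 3/2, y = 2.
LHS = e^(x+y) ≈ 33.1155
RHS = e^x + e^y ≈ 11.8707
Since 33.1155 ≠ 11.8707, the equation fails at this point, so it cannot hold for all real values of x and y for which both sides are defined.
The correct rule is e^(x+y) = e^x · e^y (a product, not a sum).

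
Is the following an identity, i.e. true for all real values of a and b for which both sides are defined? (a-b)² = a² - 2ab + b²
Claim: (a-b)² = a² - 2ab + b².
Reasoning: Expand: (a-b)² = (a-b)(a-b) = a·a - a·b - b·a + b·b = a² - 2ab + b².
So the two sides agree for all real values of a and b for which both sides are defined.

Conclusion: Yes, this is an identity.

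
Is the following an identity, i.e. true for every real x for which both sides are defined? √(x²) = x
Claim: √(x²) = x.
Test a specific point where both sides are defined: x = -3.
LHS = √(x²) ≈ 3.0000
RHS = x ≈ -3.0000
Since 3.0000 ≠ -3.0000, the equation fails at this point, so it cannot hold for every real x for which both sides are defined.
√(x²) = |x|, which differs from x whenever x < 0 (both sides are defined for every real x).

Conclusion: No, this is NOT an identity.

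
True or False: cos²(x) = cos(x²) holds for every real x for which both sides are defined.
Claim: cos²(x) = cos(x²).
Test a specific point where both sides are defined: x = -π/3.
LHS = cos²(x) ≈ 0.2500
RHS = cos(x²) ≈ 0.4566
Since 0.2500 ≠ 0.4566, the equation fails at this point, so it cannot hold for every real x for which both sides are defined.
cos²(x) means (cos x)², squaring the output; cos(x²) squares the input. These are different functions.

Conclusion: False.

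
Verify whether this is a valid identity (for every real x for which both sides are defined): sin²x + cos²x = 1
Claim: sin²x + cos²x = 1.
Reasoning: The point (cos x, sin x) lies on the unit circle X² + Y² = 1, so cos²x + sin²x = 1 for every real x.
So the two sides agree for every real x for which both sides are defined.

Conclusion: Yes, this is an identity.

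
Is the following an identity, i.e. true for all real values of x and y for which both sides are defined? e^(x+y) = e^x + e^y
Claim: e^(x+y) = e^x + e^y.
Test a specific point where both sides are defined: x = 4, y = 3.
LHS = e^(x+y) ≈ 1096.6332
RHS = e^x + e^y ≈ 74.6837
Since 1096.6332 ≠ 74.6837, the equation fails at this point, so it cannot hold for all real values of x and y for which both sides are defined.
The correct rule is e^(x+y) = e^x · e^y (a product, not a sum).

Conclusion: No, this is NOT an identity.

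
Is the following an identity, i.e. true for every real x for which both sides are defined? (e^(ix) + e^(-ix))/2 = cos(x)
Claim: (e^(ix) + e^(-ix))/2 = cos(x).
Reasoning: By Euler's formula e^(ix) = cos(x) + i·sin(x) and e^(-ix) = cos(x) - i·sin(x). Adding cancels the sine terms: e^(ix) + e^(-ix) = 2cos(x); divide by 2.
So the two sides agree for every real x for which both sides are defined.

Conclusion: Yes, this is an identity.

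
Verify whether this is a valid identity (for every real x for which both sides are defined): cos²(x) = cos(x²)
No, this is NOT an identity.

Claim: cos²(x) = cos(x²).
Test a specific point where both sides are defined: x = π/3.
LHS = cos²(x) ≈ 0.2500
RHS = cos(x²) ≈ 0.4566
Since 0.2500 ≠ 0.4566, the equation fails at this point, so it cannot hold for every real x for which both sides are defined.
cos²(x) means (cos x)², squaring the output; cos(x²) squares the input. These are different functions.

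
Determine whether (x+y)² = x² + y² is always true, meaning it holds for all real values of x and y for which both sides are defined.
Claim: (x+y)² = x² + y².
Test a specific point where both sides are defined: x = -1, y = 5.
LHS = (x+y)² ≈ 16.0000
RHS = x² + y² ≈ 26.0000
Since 16.0000 ≠ 26.0000, the equation fails at this point, so it cannot hold for all real values of x and y for which both sides are defined.
The correct expansion is (x+y)² = x² + 2xy + y²; the cross term 2xy is missing.

Conclusion: No, this is NOT an identity.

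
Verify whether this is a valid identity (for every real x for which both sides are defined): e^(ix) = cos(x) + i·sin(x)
Claim: e^(ix) = cos(x) + i·sin(x).
Reasoning: Euler's formula. Expand e^(ix) = Σ (ix)^k / k!. Since i² = -1, the even-k terms are Σ (-1)^m x^(2m)/(2m)! = cos(x) and the odd-k terms are i · Σ (-1)^m x^(2m+1)/(2m+1)! = i·sin(x).
So the two sides agree for every real x for which both sides are defined.

Conclusion: Yes, this is an identity.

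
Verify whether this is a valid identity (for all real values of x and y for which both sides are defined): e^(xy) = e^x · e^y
Claim: e^(xy) = e^x · e^y.
Test a specific point where both sides are defined: x = 1, y = -1.
LHS = e^(xy) ≈ 0.3679
RHS = e^x · e^y ≈ 1.0000
Since 0.3679 ≠ 1.0000, the equation fails at this point, so it cannot hold for all real values of x and y for which both sides are defined.
e^x · e^y = e^(x+y), not e^(xy).

Conclusion: No, this is NOT an identity.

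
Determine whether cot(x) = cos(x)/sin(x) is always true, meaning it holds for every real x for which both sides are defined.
Claim: cot(x) = cos(x)/sin(x).
Reasoning: cot(x) is defined as 1/tan(x) = 1/(sin(x)/cos(x)) = cos(x)/sin(x), wherever sin(x) ≠ 0.
So the two sides agree for every real x for which both sides are defined.

Conclusion: Yes, this is an identity.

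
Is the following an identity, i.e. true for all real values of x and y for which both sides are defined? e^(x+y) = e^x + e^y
No, this is NOT an identity.

Claim: e^(x+y) = e^x + e^y.
Test a specific point where both sides are defined: x = -1, y = 5.
LHS = e^(x+y) ≈ 54.5982
RHS = e^x + e^y ≈ 148.7810
Since 54.5982 ≠ 148.7810, the equation fails at this point, so it cannot hold for all real values of x and y for which both sides are defined.
The correct rule is e^(x+y) = e^x · e^y (a product, not a sum).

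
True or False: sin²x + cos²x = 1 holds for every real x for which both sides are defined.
True.

Claim: sin²x + cos²x = 1.
Reasoning: The point (cos x, sin x) lies on the unit circle X² + Y² = 1, so cos²x + sin²x = 1 for every real x.
So the two sides agree for every real x for which both sides are defined.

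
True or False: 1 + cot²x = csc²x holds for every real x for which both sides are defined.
Claim: 1 + cot²x = csc²x.
Reasoning: Start from sin²x + cos²x = 1 and divide every term by sin²x (allowed wherever cot x and csc x are defined): 1 + cot²x = 1/sin²x = csc²x.
So the two sides agree for every real x for which both sides are defined.

Conclusion: True.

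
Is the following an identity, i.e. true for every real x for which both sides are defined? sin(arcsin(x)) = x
Claim: sin(arcsin(x)) = x.
Reasoning: For -1 ≤ x ≤ 1 (where arcsin is defined), arcsin(x) is by definition an angle whose sine equals x. Taking the sine of that angle returns x. (Note the other order, arcsin(sin x) = x, is NOT an identity.)
So the two sides agree for every real x for which both sides are defined.

Conclusion: Yes, this is an identity.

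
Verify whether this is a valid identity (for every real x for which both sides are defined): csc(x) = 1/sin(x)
Yes, this is an identity.

Claim: csc(x) = 1/sin(x).
Reasoning: csc(x) is by definition the reciprocal of sin(x), wherever sin(x) ≠ 0.
So the two sides agree for every real x for which both sides are defined.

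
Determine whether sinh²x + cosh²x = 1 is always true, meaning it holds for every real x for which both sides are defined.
No, this is NOT an identity.

Claim: sinh²x + cosh²x = 1.
Test a specific point where both sides are defined: x = 3.
LHS = sinh²x + cosh²x ≈ 201.7156
RHS = 1 ≈ 1.0000
Since 201.7156 ≠ 1.0000, the equation fails at this point, so it cannot hold for every real x for which both sides are defined.
The correct hyperbolic identity is cosh²x - sinh²x = 1 (a difference); the sum sinh²x + cosh²x equals cosh(2x).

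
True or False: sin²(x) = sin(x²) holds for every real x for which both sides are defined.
Claim: sin²(x) = sin(x²).
Test a specific point where both sides are defined: x = -π/2.
LHS = sin²(x) ≈ 1.0000
RHS = sin(x²) ≈ 0.6243
Since 1.0000 ≠ 0.6243, the equation fails at this point, so it cannot hold for every real x for which both sides are defined.
sin²(x) means (sin x)², squaring the output; sin(x²) squares the input. These are different functions.

Conclusion: False.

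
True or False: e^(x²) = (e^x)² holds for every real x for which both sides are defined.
Claim: e^(x²) = (e^x)².
Test a specific point where both sides are defined: x = -2.
LHS = e^(x²) ≈ 54.5982
RHS = (e^x)² ≈ 0.0183
Since 54.5982 ≠ 0.0183, the equation fails at this point, so it cannot hold for every real x for which both sides are defined.
(e^x)² = e^(2x), and 2x ≠ x² in general.

Conclusion: False.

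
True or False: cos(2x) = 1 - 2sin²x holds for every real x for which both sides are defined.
True.

Claim: cos(2x) = 1 - 2sin²x.
Reasoning: cos(2x) = cos²x - sin²x. Replace cos²x by 1 - sin²x: (1 - sin²x) - sin²x = 1 - 2sin²x.
So the two sides agree for every real x for which both sides are defined.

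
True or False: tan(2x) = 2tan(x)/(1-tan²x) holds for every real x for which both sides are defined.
Claim: tan(2x) = 2tan(x)/(1-tan²x).
Reasoning: tan(2x) = sin(2x)/cos(2x) = 2sin(x)cos(x) / (cos²x - sin²x). Divide numerator and denominator by cos²x: 2tan(x) / (1 - tan²x).
So the two sides agree for every real x for which both sides are defined.

Conclusion: True.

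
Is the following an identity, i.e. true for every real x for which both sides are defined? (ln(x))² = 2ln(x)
Claim: (ln(x))² = 2ln(x).
Test a specific point where both sides are defined: x = 5.
LHS = (ln(x))² ≈ 2.5903
RHS = 2ln(x) ≈ 3.2189
Since 2.5903 ≠ 3.2189, the equation fails at this point, so it cannot hold for every real x for which both sides are defined.
2ln(x) equals ln(x²), which is not the same as (ln x)².

Conclusion: No, this is NOT an identity.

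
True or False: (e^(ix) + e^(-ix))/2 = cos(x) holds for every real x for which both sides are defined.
True.

Claim: (e^(ix) + e^(-ix))/2 = cos(x).
Reasoning: By Euler's formula e^(ix) = cos(x) + i·sin(x) and e^(-ix) = cos(x) - i·sin(x). Adding cancels the sine terms: e^(ix) + e^(-ix) = 2cos(x); divide by 2.
So the two sides agree for every real x for which both sides are defined.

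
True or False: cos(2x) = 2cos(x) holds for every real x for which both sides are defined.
False.

Claim: cos(2x) = 2cos(x).
Test a specific point where both sides are defined: x = π/4.
LHS = cos(2x) ≈ 0.0000
RHS = 2cos(x) ≈ 1.4142
Since 0.0000 ≠ 1.4142, the equation fails at this point, so it cannot hold for every real x for which both sides are defined.
The correct double-angle formula is cos(2x) = cos²x - sin²x.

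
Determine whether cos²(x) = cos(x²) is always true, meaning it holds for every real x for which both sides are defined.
No, this is NOT an identity.

Claim: cos²(x) = cos(x²).
Test a specific point where both sides are defined: x = π/3.
LHS = cos²(x) ≈ 0.2500
RHS = cos(x²) ≈ 0.4566
Since 0.2500 ≠ 0.4566, the equation fails at this point, so it cannot hold for every real x for which both sides are defined.
cos²(x) means (cos x)², squaring the output; cos(x²) squares the input. These are different functions.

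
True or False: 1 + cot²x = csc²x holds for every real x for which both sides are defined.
Claim: 1 + cot²x = csc²x.
Reasoning: Start from sin²x + cos²x = 1 and divide every term by sin²x (allowed wherever cot x and csc x are defined): 1 + cot²x = 1/sin²x = csc²x.
So the two sides agree for every real x for which both sides are defined.

Conclusion: True.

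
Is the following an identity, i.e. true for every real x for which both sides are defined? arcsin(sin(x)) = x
Claim: arcsin(sin(x)) = x.
Test a specific point where both sides are defined: x = 3π/4.
LHS = arcsin(sin(x)) ≈ 0.7854
RHS = x ≈ 2.3562
Since 0.7854 ≠ 2.3562, the equation fails at this point, so it cannot hold for every real x for which both sides are defined.
arcsin only returns values in [-π/2, π/2], so arcsin(sin(x)) = x holds only for x in that interval, not for all real x.

Conclusion: No, this is NOT an identity.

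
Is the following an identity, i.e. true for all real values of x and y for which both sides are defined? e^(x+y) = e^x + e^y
Claim: e^(x+y) = e^x + e^y.
Test a specific point where both sides are defined: x = 5, y = -1.
LHS = e^(x+y) ≈ 54.5982
RHS = e^x + e^y ≈ 148.7810
Since 54.5982 ≠ 148.7810, the equation fails at this point, so it cannot hold for all real values of x and y for which both sides are defined.
The correct rule is e^(x+y) = e^x · e^y (a product, not a sum).

Conclusion: No, this is NOT an identity.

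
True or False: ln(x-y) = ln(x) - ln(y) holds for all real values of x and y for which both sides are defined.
Claim: ln(x-y) = ln(x) - ln(y).
Test a specific point where both sides are defined: x = 1, y = 1/2.
LHS = ln(x-y) ≈ -0.6931
RHS = ln(x) - ln(y) ≈ 0.6931
Since -0.6931 ≠ 0.6931, the equation fails at this point, so it cannot hold for all real values of x and y for which both sides are defined.
ln(x) - ln(y) = ln(x/y), not ln(x-y).

Conclusion: False.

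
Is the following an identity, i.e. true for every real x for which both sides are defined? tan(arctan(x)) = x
Claim: tan(arctan(x)) = x.
Reasoning: For every real x, arctan(x) is by definition the angle in (-π/2, π/2) whose tangent equals x. Taking the tangent of that angle returns x.
So the two sides agree for every real x for which both sides are defined.

Conclusion: Yes, this is an identity.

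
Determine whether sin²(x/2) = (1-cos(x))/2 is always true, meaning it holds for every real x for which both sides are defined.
Yes, this is an identity.

Claim: sin²(x/2) = (1-cos(x))/2.
Reasoning: Use cos(2θ) = 1 - 2sin²θ with θ = x/2: cos(x) = 1 - 2sin²(x/2). Solving for sin²(x/2) gives (1 - cos(x))/2.
So the two sides agree for every real x for which both sides are defined.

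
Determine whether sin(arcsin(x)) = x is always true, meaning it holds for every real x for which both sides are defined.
Yes, this is an identity.

Claim: sin(arcsin(x)) = x.
Reasoning: For -1 ≤ x ≤ 1 (where arcsin is defined), arcsin(x) is by definition an angle whose sine equals x. Taking the sine of that angle returns x. (Note the other order, arcsin(sin x) = x, is NOT an identity.)
So the two sides agree for every real x for which both sides are defined.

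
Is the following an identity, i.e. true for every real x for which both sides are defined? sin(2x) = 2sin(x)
No, this is NOT an identity.

Claim: sin(2x) = 2sin(x).
Test a specific point where both sides are defined: x = 2π/3.
LHS = sin(2x) ≈ -0.8660
RHS = 2sin(x) ≈ 1.7321
Since -0.8660 ≠ 1.7321, the equation fails at this point, so it cannot hold for every real x for which both sides are defined.
The correct double-angle formula is sin(2x) = 2sin(x)cos(x).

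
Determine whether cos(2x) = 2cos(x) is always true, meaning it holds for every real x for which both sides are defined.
No, this is NOT an identity.

Claim: cos(2x) = 2cos(x).
Test a specific point where both sides are defined: x = 3π/4.
LHS = cos(2x) ≈ 0.0000
RHS = 2cos(x) ≈ -1.4142
Since 0.0000 ≠ -1.4142, the equation fails at this point, so it cannot hold for every real x for which both sides are defined.
The correct double-angle formula is cos(2x) = cos²x - sin²x.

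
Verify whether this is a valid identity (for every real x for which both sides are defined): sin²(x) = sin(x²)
Claim: sin²(x) = sin(x²).
Test a specific point where both sides are defined: x = -π/6.
LHS = sin²(x) ≈ 0.2500
RHS = sin(x²) ≈ 0.2707
Since 0.2500 ≠ 0.2707, the equation fails at this point, so it cannot hold for every real x for which both sides are defined.
sin²(x) means (sin x)², squaring the output; sin(x²) squares the input. These are different functions.

Conclusion: No, this is NOT an identity.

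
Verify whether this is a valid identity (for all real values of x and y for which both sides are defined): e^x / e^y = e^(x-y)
Yes, this is an identity.

Claim: e^x / e^y = e^(x-y).
Reasoning: 1/e^y = e^(-y), so e^x / e^y = e^x · e^(-y) = e^(x + (-y)) = e^(x-y) by the product rule for exponents.
So the two sides agree for all real values of x and y for which both sides are defined.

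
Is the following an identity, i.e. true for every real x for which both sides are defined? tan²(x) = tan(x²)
Claim: tan²(x) = tan(x²).
Test a specific point where both sides are defined: x = π.
LHS = tan²(x) ≈ 0.0000
RHS = tan(x²) ≈ 0.4767
Since 0.0000 ≠ 0.4767, the equation fails at this point, so it cannot hold for every real x for which both sides are defined.
tan²(x) means (tan x)², squaring the output; tan(x²) squares the input. These are different functions.

Conclusion: No, this is NOT an identity.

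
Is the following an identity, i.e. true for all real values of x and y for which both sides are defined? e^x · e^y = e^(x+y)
Yes, this is an identity.

Claim: e^x · e^y = e^(x+y).
Reasoning: This is the law of exponents for a common base: multiplying powers adds exponents. E.g. from the series, (Σ x^j/j!)(Σ y^k/k!) = Σ_m (Σ_{j+k=m} x^j y^k/(j!k!)) = Σ_m (x+y)^m/m! by the binomial theorem.
So the two sides agree for all real values of x and y for which both sides are defined.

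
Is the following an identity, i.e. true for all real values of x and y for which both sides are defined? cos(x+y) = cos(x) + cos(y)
No, this is NOT an identity.

Claim: cos(x+y) = cos(x) + cos(y).
Test a specific point where both sides are defined: x = π/6, y = 3π/4.
LHS = cos(x+y) ≈ -0.9659
RHS = cos(x) + cos(y) ≈ 0.1589
Since -0.9659 ≠ 0.1589, the equation fails at this point, so it cannot hold for all real values of x and y for which both sides are defined.
The correct expansion is cos(x+y) = cos(x)cos(y) - sin(x)sin(y); cosine is not additive.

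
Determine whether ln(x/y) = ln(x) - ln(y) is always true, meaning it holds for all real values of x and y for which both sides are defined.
Claim: ln(x/y) = ln(x) - ln(y).
Reasoning: Both sides are simultaneously defined only when x, y > 0. Write x = e^p, y = e^q. Then x/y = e^(p-q), so ln(x/y) = p - q = ln(x) - ln(y).
So the two sides agree for all real values of x and y for which both sides are defined.

Conclusion: Yes, this is an identity.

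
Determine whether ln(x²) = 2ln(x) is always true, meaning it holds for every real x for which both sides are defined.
Yes, this is an identity.

Claim: ln(x²) = 2ln(x).
Reasoning: The right side requires x > 0. For x > 0, x² = (e^(ln x))² = e^(2ln x), so ln(x²) = 2ln(x). (For x < 0 the right side is undefined, so those values are outside the claim.)
So the two sides agree for every real x for which both sides are defined.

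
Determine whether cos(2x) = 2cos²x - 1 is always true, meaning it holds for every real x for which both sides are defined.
Yes, this is an identity.

Claim: cos(2x) = 2cos²x - 1.
Reasoning: cos(2x) = cos²x - sin²x. Replace sin²x by 1 - cos²x: cos²x - (1 - cos²x) = 2cos²x - 1.
So the two sides agree for every real x for which both sides are defined.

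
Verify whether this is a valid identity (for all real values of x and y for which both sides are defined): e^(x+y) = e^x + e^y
Claim: e^(x+y) = e^x + e^y.
Test a specific point where both sides are defined: x = 5, y = -1.
LHS = e^(x+y) ≈ 54.5982
RHS = e^x + e^y ≈ 148.7810
Since 54.5982 ≠ 148.7810, the equation fails at this point, so it cannot hold for all real values of x and y for which both sides are defined.
The correct rule is e^(x+y) = e^x · e^y (a product, not a sum).

Conclusion: No, this is NOT an identity.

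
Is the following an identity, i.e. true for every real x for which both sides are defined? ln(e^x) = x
Yes, this is an identity.

Claim: ln(e^x) = x.
Reasoning: ln is the inverse of the exponential: ln(e^x) asks for the exponent p with e^p = e^x, and since e^p is one-to-one that exponent is p = x.
So the two sides agree for every real x for which both sides are defined.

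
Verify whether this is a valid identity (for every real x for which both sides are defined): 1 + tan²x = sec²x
Claim: 1 + tan²x = sec²x.
Reasoning: Start from sin²x + cos²x = 1 and divide every term by cos²x (allowed wherever tan x and sec x are defined): tan²x + 1 = 1/cos²x = sec²x.
So the two sides agree for every real x for which both sides are defined.

Conclusion: Yes, this is an identity.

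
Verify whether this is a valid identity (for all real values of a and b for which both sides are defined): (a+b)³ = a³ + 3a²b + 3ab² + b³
Claim: (a+b)³ = a³ + 3a²b + 3ab² + b³.
Reasoning: (a+b)³ = (a+b)(a+b)² = (a+b)(a² + 2ab + b²) = a³ + 2a²b + ab² + a²b + 2ab² + b³ = a³ + 3a²b + 3ab² + b³.
So the two sides agree for all real values of a and b for which both sides are defined.

Conclusion: Yes, this is an identity.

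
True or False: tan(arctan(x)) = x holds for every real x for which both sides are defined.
True.

Claim: tan(arctan(x)) = x.
Reasoning: For every real x, arctan(x) is by definition the angle in (-π/2, π/2) whose tangent equals x. Taking the tangent of that angle returns x.
So the two sides agree for every real x for which both sides are defined.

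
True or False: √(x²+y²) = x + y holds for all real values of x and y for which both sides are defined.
False.

Claim: √(x²+y²) = x + y.
Test a specific point where both sides are defined: x = 4, y = -2.
LHS = √(x²+y²) ≈ 4.4721
RHS = x + y ≈ 2.0000
Since 4.4721 ≠ 2.0000, the equation fails at this point, so it cannot hold for all real values of x and y for which both sides are defined.
(x+y)² = x² + 2xy + y², not x² + y², so the square root does not split this way.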